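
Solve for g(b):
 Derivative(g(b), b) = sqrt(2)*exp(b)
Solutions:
 g(b) = C1 + sqrt(2)*exp(b)


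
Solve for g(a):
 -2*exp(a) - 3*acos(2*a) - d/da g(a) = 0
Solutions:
 g(a) = C1 - 3*a*acos(2*a) + 3*sqrt(1 - 4*a^2)/2 - 2*exp(a)


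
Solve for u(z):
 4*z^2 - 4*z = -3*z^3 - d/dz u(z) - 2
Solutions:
 u(z) = C1 - 3*z^4/4 - 4*z^3/3 + 2*z^2 - 2*z


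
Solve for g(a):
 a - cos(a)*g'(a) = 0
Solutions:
 g(a) = C1 + Integral(a/cos(a), a)


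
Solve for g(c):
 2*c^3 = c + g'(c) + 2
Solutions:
 g(c) = C1 + c^4/2 - c^2/2 - 2*c


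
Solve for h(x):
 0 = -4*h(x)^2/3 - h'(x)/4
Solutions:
 h(x) = 3/(C1 + 16*x)


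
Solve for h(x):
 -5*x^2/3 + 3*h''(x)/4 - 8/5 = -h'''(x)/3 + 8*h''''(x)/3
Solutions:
 h(x) = C1 + C2*x + C3*exp(x*(1 - sqrt(73))/16) + C4*exp(x*(1 + sqrt(73))/16) + 5*x^4/27 - 80*x^3/243 + 34288*x^2/3645


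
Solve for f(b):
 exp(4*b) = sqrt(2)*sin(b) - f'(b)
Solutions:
 f(b) = C1 - exp(4*b)/4 - sqrt(2)*cos(b)


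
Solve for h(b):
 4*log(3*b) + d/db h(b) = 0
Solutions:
 h(b) = C1 - 4*b*log(b) - b*log(81) + 4*b


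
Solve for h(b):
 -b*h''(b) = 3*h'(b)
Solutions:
 h(b) = C1 + C2/b^2


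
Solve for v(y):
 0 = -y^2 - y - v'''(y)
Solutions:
 v(y) = C1 + C2*y + C3*y^2 - y^5/60 - y^4/24


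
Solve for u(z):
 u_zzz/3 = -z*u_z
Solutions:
 u(z) = C1 + Integral(C2*airyai(-3^(1/3)*z) + C3*airybi(-3^(1/3)*z), z)


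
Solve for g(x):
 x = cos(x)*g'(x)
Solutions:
 g(x) = C1 + Integral(x/cos(x), x)


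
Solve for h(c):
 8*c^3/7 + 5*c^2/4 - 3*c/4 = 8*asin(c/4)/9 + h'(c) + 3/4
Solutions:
 h(c) = C1 + 2*c^4/7 + 5*c^3/12 - 3*c^2/8 - 8*c*asin(c/4)/9 - 3*c/4 - 8*sqrt(16 - c^2)/9


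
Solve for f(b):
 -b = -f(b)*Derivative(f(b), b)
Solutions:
 f(b) = -sqrt(C1 + b^2)
 f(b) = sqrt(C1 + b^2)


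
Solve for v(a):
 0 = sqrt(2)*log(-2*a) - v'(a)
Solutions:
 v(a) = C1 + sqrt(2)*a*log(-a) + sqrt(2)*a*(-1 + log(2))


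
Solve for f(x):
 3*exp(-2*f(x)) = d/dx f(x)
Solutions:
 f(x) = log(-sqrt(C1 + 6*x))
 f(x) = log(C1 + 6*x)/2


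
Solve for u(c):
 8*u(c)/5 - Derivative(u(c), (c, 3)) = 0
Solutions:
 u(c) = C3*exp(2*5^(2/3)*c/5) + (C1*sin(sqrt(3)*5^(2/3)*c/5) + C2*cos(sqrt(3)*5^(2/3)*c/5))*exp(-5^(2/3)*c/5)


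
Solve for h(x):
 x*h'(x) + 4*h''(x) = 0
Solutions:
 h(x) = C1 + C2*erf(sqrt(2)*x/4)


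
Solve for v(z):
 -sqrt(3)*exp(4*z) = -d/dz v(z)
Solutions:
 v(z) = C1 + sqrt(3)*exp(4*z)/4


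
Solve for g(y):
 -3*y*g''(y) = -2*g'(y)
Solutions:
 g(y) = C1 + C2*y^(5/3)


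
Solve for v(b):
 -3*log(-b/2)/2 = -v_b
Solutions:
 v(b) = C1 + 3*b*log(-b)/2 + 3*b*(-1 - log(2))/2


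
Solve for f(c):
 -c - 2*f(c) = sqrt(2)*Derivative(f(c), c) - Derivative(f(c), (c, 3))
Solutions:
 f(c) = C1*exp(-c*(sqrt(2)/(sqrt(1 - 2*sqrt(2)/27) + 1)^(1/3) + 3*(sqrt(1 - 2*sqrt(2)/27) + 1)^(1/3))/6)*sin(c*(-sqrt(6)/(sqrt(1 - 2*sqrt(2)/27) + 1)^(1/3) + 3*sqrt(3)*(sqrt(1 - 2*sqrt(2)/27) + 1)^(1/3))/6) + C2*exp(-c*(sqrt(2)/(sqrt(1 - 2*sqrt(2)/27) + 1)^(1/3) + 3*(sqrt(1 - 2*sqrt(2)/27) + 1)^(1/3))/6)*cos(c*(-sqrt(6)/(sqrt(1 - 2*sqrt(2)/27) + 1)^(1/3) + 3*sqrt(3)*(sqrt(1 - 2*sqrt(2)/27) + 1)^(1/3))/6) + C3*exp(c*(sqrt(2)/(3*(sqrt(1 - 2*sqrt(2)/27) + 1)^(1/3)) + (sqrt(1 - 2*sqrt(2)/27) + 1)^(1/3))) - c/2 + sqrt(2)/4


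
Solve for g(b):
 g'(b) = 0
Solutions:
 g(b) = C1


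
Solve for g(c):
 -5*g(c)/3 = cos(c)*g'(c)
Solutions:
 g(c) = C1*(sin(c) - 1)^(5/6)/(sin(c) + 1)^(5/6)


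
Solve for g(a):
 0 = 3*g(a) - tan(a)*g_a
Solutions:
 g(a) = C1*sin(a)^3


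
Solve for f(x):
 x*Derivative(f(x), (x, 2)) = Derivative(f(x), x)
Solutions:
 f(x) = C1 + C2*x^2


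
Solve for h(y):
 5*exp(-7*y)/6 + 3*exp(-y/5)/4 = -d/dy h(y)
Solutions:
 h(y) = C1 + 5*exp(-7*y)/42 + 15*exp(-y/5)/4


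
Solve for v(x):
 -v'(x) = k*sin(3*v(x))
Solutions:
 v(x) = -acos((-C1 - exp(6*k*x))/(C1 - exp(6*k*x)))/3 + 2*pi/3
 v(x) = acos((-C1 - exp(6*k*x))/(C1 - exp(6*k*x)))/3


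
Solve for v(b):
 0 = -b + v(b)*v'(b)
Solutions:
 v(b) = -sqrt(C1 + b^2)
 v(b) = sqrt(C1 + b^2)


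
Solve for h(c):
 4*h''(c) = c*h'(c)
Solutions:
 h(c) = C1 + C2*erfi(sqrt(2)*c/4)


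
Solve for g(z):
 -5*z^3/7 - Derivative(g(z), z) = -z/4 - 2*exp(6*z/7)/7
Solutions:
 g(z) = C1 - 5*z^4/28 + z^2/8 + exp(6*z/7)/3


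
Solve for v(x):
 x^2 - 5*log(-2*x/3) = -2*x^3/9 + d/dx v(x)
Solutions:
 v(x) = C1 + x^4/18 + x^3/3 - 5*x*log(-x) + 5*x*(-log(2) + 1 + log(3))


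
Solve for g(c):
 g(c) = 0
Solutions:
 g(c) = 0


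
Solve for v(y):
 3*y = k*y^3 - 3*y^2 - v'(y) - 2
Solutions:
 v(y) = C1 + k*y^4/4 - y^3 - 3*y^2/2 - 2*y


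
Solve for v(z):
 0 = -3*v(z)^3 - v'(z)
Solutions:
 v(z) = -sqrt(2)*sqrt(-1/(C1 - 3*z))/2
 v(z) = sqrt(2)*sqrt(-1/(C1 - 3*z))/2


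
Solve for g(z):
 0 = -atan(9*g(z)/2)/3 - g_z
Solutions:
 Integral(1/atan(9*_y/2), (_y, g(z))) = C1 - z/3


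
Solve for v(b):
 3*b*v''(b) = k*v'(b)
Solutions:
 v(b) = C1 + b^(re(k)/3 + 1)*(C2*sin(log(b)*Abs(im(k))/3) + C3*cos(log(b)*im(k)/3))


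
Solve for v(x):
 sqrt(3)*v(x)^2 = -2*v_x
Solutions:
 v(x) = 2/(C1 + sqrt(3)*x)


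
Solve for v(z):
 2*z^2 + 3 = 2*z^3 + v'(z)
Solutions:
 v(z) = C1 - z^4/2 + 2*z^3/3 + 3*z


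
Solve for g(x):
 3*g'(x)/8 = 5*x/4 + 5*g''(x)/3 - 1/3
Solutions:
 g(x) = C1 + C2*exp(9*x/40) + 5*x^2/3 + 376*x/27


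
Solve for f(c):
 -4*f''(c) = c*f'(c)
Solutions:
 f(c) = C1 + C2*erf(sqrt(2)*c/4)


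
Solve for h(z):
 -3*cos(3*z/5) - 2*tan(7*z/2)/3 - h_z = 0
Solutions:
 h(z) = C1 + 4*log(cos(7*z/2))/21 - 5*sin(3*z/5)


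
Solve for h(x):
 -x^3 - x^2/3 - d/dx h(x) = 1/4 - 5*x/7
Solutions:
 h(x) = C1 - x^4/4 - x^3/9 + 5*x^2/14 - x/4


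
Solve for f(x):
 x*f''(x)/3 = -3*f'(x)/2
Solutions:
 f(x) = C1 + C2/x^(7/2)


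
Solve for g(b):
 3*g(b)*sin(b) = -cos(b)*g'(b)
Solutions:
 g(b) = C1*cos(b)^3


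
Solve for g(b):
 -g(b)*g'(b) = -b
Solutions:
 g(b) = -sqrt(C1 + b^2)
 g(b) = sqrt(C1 + b^2)


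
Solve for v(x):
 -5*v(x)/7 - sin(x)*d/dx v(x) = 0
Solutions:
 v(x) = C1*(cos(x) + 1)^(5/14)/(cos(x) - 1)^(5/14)


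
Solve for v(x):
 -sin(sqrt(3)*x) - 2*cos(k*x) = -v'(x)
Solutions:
 v(x) = C1 - sqrt(3)*cos(sqrt(3)*x)/3 + 2*sin(k*x)/k


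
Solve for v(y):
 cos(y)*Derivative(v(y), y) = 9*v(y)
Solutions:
 v(y) = C1*sqrt(sin(y) + 1)*(sin(y)^4 + 4*sin(y)^3 + 6*sin(y)^2 + 4*sin(y) + 1)/(sqrt(sin(y) - 1)*(sin(y)^4 - 4*sin(y)^3 + 6*sin(y)^2 - 4*sin(y) + 1))


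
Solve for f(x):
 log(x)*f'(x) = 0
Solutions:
 f(x) = C1


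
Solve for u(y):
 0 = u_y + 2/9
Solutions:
 u(y) = C1 - 2*y/9


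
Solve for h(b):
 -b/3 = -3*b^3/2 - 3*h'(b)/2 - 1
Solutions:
 h(b) = C1 - b^4/4 + b^2/9 - 2*b/3


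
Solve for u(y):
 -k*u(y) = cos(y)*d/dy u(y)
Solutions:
 u(y) = C1*exp(k*(log(sin(y) - 1) - log(sin(y) + 1))/2)


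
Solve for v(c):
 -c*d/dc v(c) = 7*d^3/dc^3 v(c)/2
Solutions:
 v(c) = C1 + Integral(C2*airyai(-2^(1/3)*7^(2/3)*c/7) + C3*airybi(-2^(1/3)*7^(2/3)*c/7), c)


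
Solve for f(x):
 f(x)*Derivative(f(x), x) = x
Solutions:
 f(x) = -sqrt(C1 + x^2)
 f(x) = sqrt(C1 + x^2)


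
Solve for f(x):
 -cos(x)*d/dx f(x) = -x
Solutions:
 f(x) = C1 + Integral(x/cos(x), x)


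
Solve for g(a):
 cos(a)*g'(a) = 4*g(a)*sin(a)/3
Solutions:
 g(a) = C1/cos(a)^(4/3)


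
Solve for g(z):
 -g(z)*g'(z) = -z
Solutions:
 g(z) = -sqrt(C1 + z^2)
 g(z) = sqrt(C1 + z^2)


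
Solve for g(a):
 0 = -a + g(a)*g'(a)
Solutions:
 g(a) = -sqrt(C1 + a^2)
 g(a) = sqrt(C1 + a^2)


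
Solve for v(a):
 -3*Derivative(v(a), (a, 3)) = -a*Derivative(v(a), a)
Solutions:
 v(a) = C1 + Integral(C2*airyai(3^(2/3)*a/3) + C3*airybi(3^(2/3)*a/3), a)


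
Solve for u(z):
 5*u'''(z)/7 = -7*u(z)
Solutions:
 u(z) = C3*exp(-35^(2/3)*z/5) + (C1*sin(sqrt(3)*35^(2/3)*z/10) + C2*cos(sqrt(3)*35^(2/3)*z/10))*exp(35^(2/3)*z/10)


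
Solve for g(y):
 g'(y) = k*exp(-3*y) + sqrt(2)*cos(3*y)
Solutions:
 g(y) = C1 - k*exp(-3*y)/3 + sqrt(2)*sin(3*y)/3


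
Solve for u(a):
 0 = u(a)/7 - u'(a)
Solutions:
 u(a) = C1*exp(a/7)


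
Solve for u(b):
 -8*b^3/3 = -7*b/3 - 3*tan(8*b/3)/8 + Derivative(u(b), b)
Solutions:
 u(b) = C1 - 2*b^4/3 + 7*b^2/6 - 9*log(cos(8*b/3))/64


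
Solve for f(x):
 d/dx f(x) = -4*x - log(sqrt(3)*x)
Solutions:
 f(x) = C1 - 2*x^2 - x*log(x) - x*log(3)/2 + x


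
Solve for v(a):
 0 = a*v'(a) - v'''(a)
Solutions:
 v(a) = C1 + Integral(C2*airyai(a) + C3*airybi(a), a)


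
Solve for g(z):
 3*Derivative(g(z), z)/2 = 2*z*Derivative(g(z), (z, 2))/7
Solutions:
 g(z) = C1 + C2*z^(25/4)


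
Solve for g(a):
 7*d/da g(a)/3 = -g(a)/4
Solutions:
 g(a) = C1*exp(-3*a/28)


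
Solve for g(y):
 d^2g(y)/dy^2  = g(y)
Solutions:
 g(y) = C1*exp(-y) + C2*exp(y)


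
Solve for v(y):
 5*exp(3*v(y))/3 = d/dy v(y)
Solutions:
 v(y) = log(-1/(C1 + 5*y))/3
 v(y) = log((-1/(C1 + 5*y))^(1/3)*(-1 - sqrt(3)*I)/2)
 v(y) = log((-1/(C1 + 5*y))^(1/3)*(-1 + sqrt(3)*I)/2)


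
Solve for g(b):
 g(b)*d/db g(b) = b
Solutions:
 g(b) = -sqrt(C1 + b^2)
 g(b) = sqrt(C1 + b^2)


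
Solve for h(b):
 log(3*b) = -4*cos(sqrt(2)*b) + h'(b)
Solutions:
 h(b) = C1 + b*log(b) - b + b*log(3) + 2*sqrt(2)*sin(sqrt(2)*b)


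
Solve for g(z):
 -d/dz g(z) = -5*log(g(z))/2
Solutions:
 li(g(z)) = C1 + 5*z/2


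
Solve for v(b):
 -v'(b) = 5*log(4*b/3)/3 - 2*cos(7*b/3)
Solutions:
 v(b) = C1 - 5*b*log(b)/3 - 4*b*log(2) + b*log(3) + 2*b*log(6)/3 + 5*b/3 + 6*sin(7*b/3)/7


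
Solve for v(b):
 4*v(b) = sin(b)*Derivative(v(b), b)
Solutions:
 v(b) = C1*(cos(b)^2 - 2*cos(b) + 1)/(cos(b)^2 + 2*cos(b) + 1)


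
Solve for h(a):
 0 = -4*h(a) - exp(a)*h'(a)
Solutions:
 h(a) = C1*exp(4*exp(-a))


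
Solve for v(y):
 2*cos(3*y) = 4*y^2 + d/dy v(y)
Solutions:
 v(y) = C1 - 4*y^3/3 + 2*sin(3*y)/3


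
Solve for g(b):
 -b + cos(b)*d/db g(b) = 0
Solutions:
 g(b) = C1 + Integral(b/cos(b), b)


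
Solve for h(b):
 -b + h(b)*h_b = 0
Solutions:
 h(b) = -sqrt(C1 + b^2)
 h(b) = sqrt(C1 + b^2)


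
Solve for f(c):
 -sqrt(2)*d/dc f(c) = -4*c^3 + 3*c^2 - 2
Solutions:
 f(c) = C1 + sqrt(2)*c^4/2 - sqrt(2)*c^3/2 + sqrt(2)*c


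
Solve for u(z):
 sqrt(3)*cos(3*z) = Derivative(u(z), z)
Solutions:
 u(z) = C1 + sqrt(3)*sin(3*z)/3


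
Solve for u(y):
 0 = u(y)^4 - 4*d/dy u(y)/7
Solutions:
 u(y) = 2^(2/3)*(-1/(C1 + 21*y))^(1/3)
 u(y) = (-1/(C1 + 7*y))^(1/3)*(-6^(2/3) - 3*2^(2/3)*3^(1/6)*I)/6
 u(y) = (-1/(C1 + 7*y))^(1/3)*(-6^(2/3) + 3*2^(2/3)*3^(1/6)*I)/6


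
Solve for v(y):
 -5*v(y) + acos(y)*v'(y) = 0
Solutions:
 v(y) = C1*exp(5*Integral(1/acos(y), y))


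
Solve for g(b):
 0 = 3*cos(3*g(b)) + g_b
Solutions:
 g(b) = -asin((C1 + exp(18*b))/(C1 - exp(18*b)))/3 + pi/3
 g(b) = asin((C1 + exp(18*b))/(C1 - exp(18*b)))/3


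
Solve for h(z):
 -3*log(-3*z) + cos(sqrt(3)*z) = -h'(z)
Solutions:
 h(z) = C1 + 3*z*log(-z) - 3*z + 3*z*log(3) - sqrt(3)*sin(sqrt(3)*z)/3


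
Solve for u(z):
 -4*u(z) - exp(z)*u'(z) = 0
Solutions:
 u(z) = C1*exp(4*exp(-z))


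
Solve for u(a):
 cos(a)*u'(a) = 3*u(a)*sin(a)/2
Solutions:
 u(a) = C1/cos(a)^(3/2)


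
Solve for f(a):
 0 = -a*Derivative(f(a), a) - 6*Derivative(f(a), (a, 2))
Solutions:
 f(a) = C1 + C2*erf(sqrt(3)*a/6)


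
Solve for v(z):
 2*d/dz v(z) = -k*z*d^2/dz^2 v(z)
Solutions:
 v(z) = C1 + z^(((re(k) - 2)*re(k) + im(k)^2)/(re(k)^2 + im(k)^2))*(C2*sin(2*log(z)*Abs(im(k))/(re(k)^2 + im(k)^2)) + C3*cos(2*log(z)*im(k)/(re(k)^2 + im(k)^2)))


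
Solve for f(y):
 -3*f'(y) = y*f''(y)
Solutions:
 f(y) = C1 + C2/y^2


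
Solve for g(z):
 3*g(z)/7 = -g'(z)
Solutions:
 g(z) = C1*exp(-3*z/7)


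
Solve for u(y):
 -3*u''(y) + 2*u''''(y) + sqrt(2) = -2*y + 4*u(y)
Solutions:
 u(y) = C1*exp(-y*sqrt(3 + sqrt(41))/2) + C2*exp(y*sqrt(3 + sqrt(41))/2) + C3*sin(y*sqrt(-3 + sqrt(41))/2) + C4*cos(y*sqrt(-3 + sqrt(41))/2) + y/2 + sqrt(2)/4


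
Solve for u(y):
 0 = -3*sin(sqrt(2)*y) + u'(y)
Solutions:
 u(y) = C1 - 3*sqrt(2)*cos(sqrt(2)*y)/2


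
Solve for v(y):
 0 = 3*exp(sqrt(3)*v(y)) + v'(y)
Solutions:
 v(y) = sqrt(3)*(2*log(1/(C1 + 3*y)) - log(3))/6


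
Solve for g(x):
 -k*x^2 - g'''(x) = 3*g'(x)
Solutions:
 g(x) = C1 + C2*sin(sqrt(3)*x) + C3*cos(sqrt(3)*x) - k*x^3/9 + 2*k*x/9


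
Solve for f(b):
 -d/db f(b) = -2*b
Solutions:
 f(b) = C1 + b^2


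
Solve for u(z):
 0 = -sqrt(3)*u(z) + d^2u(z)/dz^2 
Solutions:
 u(z) = C1*exp(-3^(1/4)*z) + C2*exp(3^(1/4)*z)


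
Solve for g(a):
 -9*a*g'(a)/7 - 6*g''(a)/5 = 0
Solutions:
 g(a) = C1 + C2*erf(sqrt(105)*a/14)


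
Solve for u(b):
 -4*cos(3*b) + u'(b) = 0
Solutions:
 u(b) = C1 + 4*sin(3*b)/3


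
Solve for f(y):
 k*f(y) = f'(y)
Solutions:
 f(y) = C1*exp(k*y)


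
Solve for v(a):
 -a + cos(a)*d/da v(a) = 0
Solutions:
 v(a) = C1 + Integral(a/cos(a), a)


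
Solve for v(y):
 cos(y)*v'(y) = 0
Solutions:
 v(y) = C1


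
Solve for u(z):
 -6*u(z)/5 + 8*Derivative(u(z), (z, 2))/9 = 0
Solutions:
 u(z) = C1*exp(-3*sqrt(15)*z/10) + C2*exp(3*sqrt(15)*z/10)


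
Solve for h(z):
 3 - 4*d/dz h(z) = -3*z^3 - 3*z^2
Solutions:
 h(z) = C1 + 3*z^4/16 + z^3/4 + 3*z/4


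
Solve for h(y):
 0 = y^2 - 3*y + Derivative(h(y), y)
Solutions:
 h(y) = C1 - y^3/3 + 3*y^2/2


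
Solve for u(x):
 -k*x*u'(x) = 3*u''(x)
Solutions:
 u(x) = Piecewise((-sqrt(6)*sqrt(pi)*C1*erf(sqrt(6)*sqrt(k)*x/6)/(2*sqrt(k)) - C2, (k > 0) | (k < 0)), (-C1*x - C2, True))


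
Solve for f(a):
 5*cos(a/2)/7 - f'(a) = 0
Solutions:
 f(a) = C1 + 10*sin(a/2)/7


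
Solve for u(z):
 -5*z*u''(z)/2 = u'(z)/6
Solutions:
 u(z) = C1 + C2*z^(14/15)


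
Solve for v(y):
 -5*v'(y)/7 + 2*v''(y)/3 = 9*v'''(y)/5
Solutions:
 v(y) = C1 + (C2*sin(5*sqrt(518)*y/189) + C3*cos(5*sqrt(518)*y/189))*exp(5*y/27)


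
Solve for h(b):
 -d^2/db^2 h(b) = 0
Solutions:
 h(b) = C1 + C2*b


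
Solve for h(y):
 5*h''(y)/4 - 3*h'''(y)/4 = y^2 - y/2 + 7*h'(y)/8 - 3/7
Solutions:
 h(y) = C1 - 8*y^3/21 - 66*y^2/49 - 480*y/343 + (C2*sin(sqrt(17)*y/6) + C3*cos(sqrt(17)*y/6))*exp(5*y/6)


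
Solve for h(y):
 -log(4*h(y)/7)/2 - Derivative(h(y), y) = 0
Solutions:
 2*Integral(1/(log(_y) - log(7) + 2*log(2)), (_y, h(y))) = C1 - y


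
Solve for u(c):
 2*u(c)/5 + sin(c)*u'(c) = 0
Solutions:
 u(c) = C1*(cos(c) + 1)^(1/5)/(cos(c) - 1)^(1/5)


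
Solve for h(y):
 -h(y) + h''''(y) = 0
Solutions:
 h(y) = C1*exp(-y) + C2*exp(y) + C3*sin(y) + C4*cos(y)


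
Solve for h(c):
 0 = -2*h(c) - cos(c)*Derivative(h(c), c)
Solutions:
 h(c) = C1*(sin(c) - 1)/(sin(c) + 1)


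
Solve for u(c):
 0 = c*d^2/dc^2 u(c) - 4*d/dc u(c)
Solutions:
 u(c) = C1 + C2*c^5


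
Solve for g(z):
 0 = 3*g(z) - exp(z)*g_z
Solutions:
 g(z) = C1*exp(-3*exp(-z))


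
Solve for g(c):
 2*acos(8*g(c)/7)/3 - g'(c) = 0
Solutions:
 Integral(1/acos(8*_y/7), (_y, g(c))) = C1 + 2*c/3


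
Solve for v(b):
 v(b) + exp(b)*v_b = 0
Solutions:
 v(b) = C1*exp(exp(-b))


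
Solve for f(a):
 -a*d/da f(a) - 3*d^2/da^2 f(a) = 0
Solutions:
 f(a) = C1 + C2*erf(sqrt(6)*a/6)


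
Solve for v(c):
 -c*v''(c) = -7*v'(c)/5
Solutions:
 v(c) = C1 + C2*c^(12/5)


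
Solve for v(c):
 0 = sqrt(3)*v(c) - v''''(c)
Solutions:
 v(c) = C1*exp(-3^(1/8)*c) + C2*exp(3^(1/8)*c) + C3*sin(3^(1/8)*c) + C4*cos(3^(1/8)*c)


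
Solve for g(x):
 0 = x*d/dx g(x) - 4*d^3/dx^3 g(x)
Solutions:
 g(x) = C1 + Integral(C2*airyai(2^(1/3)*x/2) + C3*airybi(2^(1/3)*x/2), x)


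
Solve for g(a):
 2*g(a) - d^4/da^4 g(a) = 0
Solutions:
 g(a) = C1*exp(-2^(1/4)*a) + C2*exp(2^(1/4)*a) + C3*sin(2^(1/4)*a) + C4*cos(2^(1/4)*a)


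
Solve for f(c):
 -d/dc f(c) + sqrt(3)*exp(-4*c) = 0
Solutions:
 f(c) = C1 - sqrt(3)*exp(-4*c)/4


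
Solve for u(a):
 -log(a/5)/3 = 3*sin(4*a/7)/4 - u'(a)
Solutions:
 u(a) = C1 + a*log(a)/3 - a*log(5)/3 - a/3 - 21*cos(4*a/7)/16


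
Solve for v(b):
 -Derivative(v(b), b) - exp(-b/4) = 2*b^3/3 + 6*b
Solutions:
 v(b) = C1 - b^4/6 - 3*b^2 + 4*exp(-b/4)


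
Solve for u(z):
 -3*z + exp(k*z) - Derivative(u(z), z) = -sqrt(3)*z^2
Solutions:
 u(z) = C1 + sqrt(3)*z^3/3 - 3*z^2/2 + exp(k*z)/k


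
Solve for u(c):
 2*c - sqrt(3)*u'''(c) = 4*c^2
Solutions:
 u(c) = C1 + C2*c + C3*c^2 - sqrt(3)*c^5/45 + sqrt(3)*c^4/36


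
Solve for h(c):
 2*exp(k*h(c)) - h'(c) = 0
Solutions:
 h(c) = Piecewise((log(-1/(C1*k + 2*c*k))/k, Ne(k, 0)), (nan, True))
 h(c) = Piecewise((C1 + 2*c, Eq(k, 0)), (nan, True))


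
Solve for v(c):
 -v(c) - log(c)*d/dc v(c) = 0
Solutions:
 v(c) = C1*exp(-li(c))


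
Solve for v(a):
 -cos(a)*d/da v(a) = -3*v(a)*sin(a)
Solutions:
 v(a) = C1/cos(a)^3


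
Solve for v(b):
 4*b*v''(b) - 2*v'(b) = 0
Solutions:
 v(b) = C1 + C2*b^(3/2)


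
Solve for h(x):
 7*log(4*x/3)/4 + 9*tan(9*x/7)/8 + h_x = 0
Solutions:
 h(x) = C1 - 7*x*log(x)/4 - 7*x*log(2)/2 + 7*x/4 + 7*x*log(3)/4 + 7*log(cos(9*x/7))/8


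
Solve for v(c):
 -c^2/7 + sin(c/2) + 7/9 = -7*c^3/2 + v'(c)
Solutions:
 v(c) = C1 + 7*c^4/8 - c^3/21 + 7*c/9 - 2*cos(c/2)


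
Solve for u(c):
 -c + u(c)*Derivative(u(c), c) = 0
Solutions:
 u(c) = -sqrt(C1 + c^2)
 u(c) = sqrt(C1 + c^2)


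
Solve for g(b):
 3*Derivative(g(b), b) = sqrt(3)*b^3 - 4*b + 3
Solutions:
 g(b) = C1 + sqrt(3)*b^4/12 - 2*b^2/3 + b


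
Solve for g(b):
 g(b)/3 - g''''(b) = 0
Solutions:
 g(b) = C1*exp(-3^(3/4)*b/3) + C2*exp(3^(3/4)*b/3) + C3*sin(3^(3/4)*b/3) + C4*cos(3^(3/4)*b/3)


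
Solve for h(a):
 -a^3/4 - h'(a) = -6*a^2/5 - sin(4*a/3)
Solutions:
 h(a) = C1 - a^4/16 + 2*a^3/5 - 3*cos(4*a/3)/4


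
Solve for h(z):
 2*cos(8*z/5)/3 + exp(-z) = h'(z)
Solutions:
 h(z) = C1 + 5*sin(8*z/5)/12 - exp(-z)


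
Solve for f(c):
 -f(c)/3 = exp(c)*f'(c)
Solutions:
 f(c) = C1*exp(exp(-c)/3)


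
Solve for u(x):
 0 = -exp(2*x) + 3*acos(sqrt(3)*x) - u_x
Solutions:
 u(x) = C1 + 3*x*acos(sqrt(3)*x) - sqrt(3)*sqrt(1 - 3*x^2) - exp(2*x)/2


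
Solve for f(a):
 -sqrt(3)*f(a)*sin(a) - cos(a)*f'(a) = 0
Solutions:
 f(a) = C1*cos(a)^(sqrt(3))


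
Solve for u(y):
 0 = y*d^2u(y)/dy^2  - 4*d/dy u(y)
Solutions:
 u(y) = C1 + C2*y^5


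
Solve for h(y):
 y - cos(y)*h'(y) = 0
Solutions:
 h(y) = C1 + Integral(y/cos(y), y)


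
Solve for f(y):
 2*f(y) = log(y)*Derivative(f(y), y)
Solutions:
 f(y) = C1*exp(2*li(y))


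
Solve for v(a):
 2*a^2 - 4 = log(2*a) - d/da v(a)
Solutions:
 v(a) = C1 - 2*a^3/3 + a*log(a) + a*log(2) + 3*a


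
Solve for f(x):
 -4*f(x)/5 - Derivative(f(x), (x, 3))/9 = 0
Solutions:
 f(x) = C3*exp(-30^(2/3)*x/5) + (C1*sin(3*10^(2/3)*3^(1/6)*x/10) + C2*cos(3*10^(2/3)*3^(1/6)*x/10))*exp(30^(2/3)*x/10)


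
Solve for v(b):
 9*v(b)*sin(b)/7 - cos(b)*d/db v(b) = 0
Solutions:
 v(b) = C1/cos(b)^(9/7)


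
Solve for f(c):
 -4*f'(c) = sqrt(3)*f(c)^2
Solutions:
 f(c) = 4/(C1 + sqrt(3)*c)


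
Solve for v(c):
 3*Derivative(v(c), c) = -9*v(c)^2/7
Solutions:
 v(c) = 7/(C1 + 3*c)


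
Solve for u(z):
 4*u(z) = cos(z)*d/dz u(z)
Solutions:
 u(z) = C1*(sin(z)^2 + 2*sin(z) + 1)/(sin(z)^2 - 2*sin(z) + 1)


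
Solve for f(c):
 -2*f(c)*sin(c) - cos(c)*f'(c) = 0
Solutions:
 f(c) = C1*cos(c)^2


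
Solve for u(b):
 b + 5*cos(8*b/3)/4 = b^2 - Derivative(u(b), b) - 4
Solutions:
 u(b) = C1 + b^3/3 - b^2/2 - 4*b - 15*sin(8*b/3)/32


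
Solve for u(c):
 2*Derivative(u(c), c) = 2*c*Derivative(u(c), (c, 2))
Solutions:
 u(c) = C1 + C2*c^2


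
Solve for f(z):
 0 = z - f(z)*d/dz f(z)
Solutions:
 f(z) = -sqrt(C1 + z^2)
 f(z) = sqrt(C1 + z^2)


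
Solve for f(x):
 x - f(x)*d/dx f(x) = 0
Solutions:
 f(x) = -sqrt(C1 + x^2)
 f(x) = sqrt(C1 + x^2)


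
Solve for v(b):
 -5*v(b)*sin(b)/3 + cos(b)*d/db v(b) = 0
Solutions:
 v(b) = C1/cos(b)^(5/3)


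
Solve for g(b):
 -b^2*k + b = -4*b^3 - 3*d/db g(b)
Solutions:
 g(b) = C1 - b^4/3 + b^3*k/9 - b^2/6


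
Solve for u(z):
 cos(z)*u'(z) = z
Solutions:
 u(z) = C1 + Integral(z/cos(z), z)


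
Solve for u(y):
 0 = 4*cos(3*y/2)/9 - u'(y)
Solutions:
 u(y) = C1 + 8*sin(3*y/2)/27


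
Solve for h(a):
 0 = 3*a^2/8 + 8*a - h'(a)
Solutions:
 h(a) = C1 + a^3/8 + 4*a^2


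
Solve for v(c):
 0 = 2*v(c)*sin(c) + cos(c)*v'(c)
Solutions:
 v(c) = C1*cos(c)^2


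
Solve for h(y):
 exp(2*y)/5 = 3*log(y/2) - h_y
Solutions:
 h(y) = C1 + 3*y*log(y) + 3*y*(-1 - log(2)) - exp(2*y)/10


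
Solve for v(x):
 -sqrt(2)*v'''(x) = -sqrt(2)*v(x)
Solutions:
 v(x) = C3*exp(x) + (C1*sin(sqrt(3)*x/2) + C2*cos(sqrt(3)*x/2))*exp(-x/2)


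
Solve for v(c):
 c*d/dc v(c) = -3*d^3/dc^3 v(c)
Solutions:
 v(c) = C1 + Integral(C2*airyai(-3^(2/3)*c/3) + C3*airybi(-3^(2/3)*c/3), c)


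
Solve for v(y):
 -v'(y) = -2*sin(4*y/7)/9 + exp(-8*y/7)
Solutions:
 v(y) = C1 - 7*cos(4*y/7)/18 + 7*exp(-8*y/7)/8


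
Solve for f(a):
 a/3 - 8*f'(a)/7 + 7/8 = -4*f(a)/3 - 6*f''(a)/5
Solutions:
 f(a) = -a/4 + (C1*sin(sqrt(390)*a/21) + C2*cos(sqrt(390)*a/21))*exp(10*a/21) - 195/224


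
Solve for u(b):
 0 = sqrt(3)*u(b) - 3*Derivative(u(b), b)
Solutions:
 u(b) = C1*exp(sqrt(3)*b/3)


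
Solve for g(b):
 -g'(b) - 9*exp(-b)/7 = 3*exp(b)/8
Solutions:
 g(b) = C1 - 3*exp(b)/8 + 9*exp(-b)/7


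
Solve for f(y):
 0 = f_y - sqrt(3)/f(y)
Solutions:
 f(y) = -sqrt(C1 + 2*sqrt(3)*y)
 f(y) = sqrt(C1 + 2*sqrt(3)*y)


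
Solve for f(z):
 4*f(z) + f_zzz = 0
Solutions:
 f(z) = C3*exp(-2^(2/3)*z) + (C1*sin(2^(2/3)*sqrt(3)*z/2) + C2*cos(2^(2/3)*sqrt(3)*z/2))*exp(2^(2/3)*z/2)


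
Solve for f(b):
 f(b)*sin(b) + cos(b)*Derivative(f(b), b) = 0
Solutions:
 f(b) = C1*cos(b)


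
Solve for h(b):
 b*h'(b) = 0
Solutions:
 h(b) = C1


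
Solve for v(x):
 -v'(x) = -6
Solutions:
 v(x) = C1 + 6*x


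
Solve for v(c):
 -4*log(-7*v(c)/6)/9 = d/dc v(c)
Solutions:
 9*Integral(1/(log(-_y) - log(6) + log(7)), (_y, v(c)))/4 = C1 - c


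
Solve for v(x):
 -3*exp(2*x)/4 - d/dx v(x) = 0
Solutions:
 v(x) = C1 - 3*exp(2*x)/8


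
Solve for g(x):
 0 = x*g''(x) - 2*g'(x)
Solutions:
 g(x) = C1 + C2*x^3


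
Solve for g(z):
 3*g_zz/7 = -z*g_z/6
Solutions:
 g(z) = C1 + C2*erf(sqrt(7)*z/6)


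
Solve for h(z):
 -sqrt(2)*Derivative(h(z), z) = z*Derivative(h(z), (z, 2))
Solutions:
 h(z) = C1 + C2*z^(1 - sqrt(2))


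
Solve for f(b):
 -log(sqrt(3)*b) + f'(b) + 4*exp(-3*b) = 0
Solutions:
 f(b) = C1 + b*log(b) + b*(-1 + log(3)/2) + 4*exp(-3*b)/3


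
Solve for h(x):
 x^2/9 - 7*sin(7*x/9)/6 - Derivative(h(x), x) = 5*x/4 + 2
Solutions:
 h(x) = C1 + x^3/27 - 5*x^2/8 - 2*x + 3*cos(7*x/9)/2


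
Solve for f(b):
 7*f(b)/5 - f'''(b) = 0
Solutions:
 f(b) = C3*exp(5^(2/3)*7^(1/3)*b/5) + (C1*sin(sqrt(3)*5^(2/3)*7^(1/3)*b/10) + C2*cos(sqrt(3)*5^(2/3)*7^(1/3)*b/10))*exp(-5^(2/3)*7^(1/3)*b/10)


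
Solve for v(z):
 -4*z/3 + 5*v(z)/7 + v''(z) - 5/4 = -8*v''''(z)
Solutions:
 v(z) = 28*z/15 + (C1*sin(10^(1/4)*7^(3/4)*z*cos(atan(3*sqrt(119)/7)/2)/14) + C2*cos(10^(1/4)*7^(3/4)*z*cos(atan(3*sqrt(119)/7)/2)/14))*exp(-10^(1/4)*7^(3/4)*z*sin(atan(3*sqrt(119)/7)/2)/14) + (C3*sin(10^(1/4)*7^(3/4)*z*cos(atan(3*sqrt(119)/7)/2)/14) + C4*cos(10^(1/4)*7^(3/4)*z*cos(atan(3*sqrt(119)/7)/2)/14))*exp(10^(1/4)*7^(3/4)*z*sin(atan(3*sqrt(119)/7)/2)/14) + 7/4


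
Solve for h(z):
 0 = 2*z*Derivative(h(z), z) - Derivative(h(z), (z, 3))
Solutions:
 h(z) = C1 + Integral(C2*airyai(2^(1/3)*z) + C3*airybi(2^(1/3)*z), z)


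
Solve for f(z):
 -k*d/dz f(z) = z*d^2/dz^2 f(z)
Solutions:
 f(z) = C1 + z^(1 - re(k))*(C2*sin(log(z)*Abs(im(k))) + C3*cos(log(z)*im(k)))


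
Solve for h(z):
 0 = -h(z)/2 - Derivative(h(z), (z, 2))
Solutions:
 h(z) = C1*sin(sqrt(2)*z/2) + C2*cos(sqrt(2)*z/2)


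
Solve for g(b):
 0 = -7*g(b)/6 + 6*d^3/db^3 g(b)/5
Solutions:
 g(b) = C3*exp(210^(1/3)*b/6) + (C1*sin(3^(5/6)*70^(1/3)*b/12) + C2*cos(3^(5/6)*70^(1/3)*b/12))*exp(-210^(1/3)*b/12)


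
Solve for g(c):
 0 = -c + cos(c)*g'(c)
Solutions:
 g(c) = C1 + Integral(c/cos(c), c)


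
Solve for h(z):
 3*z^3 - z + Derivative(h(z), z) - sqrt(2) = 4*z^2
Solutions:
 h(z) = C1 - 3*z^4/4 + 4*z^3/3 + z^2/2 + sqrt(2)*z


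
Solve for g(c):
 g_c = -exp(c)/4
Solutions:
 g(c) = C1 - exp(c)/4


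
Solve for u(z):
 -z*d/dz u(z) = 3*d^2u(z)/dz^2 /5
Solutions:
 u(z) = C1 + C2*erf(sqrt(30)*z/6)


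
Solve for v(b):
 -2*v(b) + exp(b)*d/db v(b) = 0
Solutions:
 v(b) = C1*exp(-2*exp(-b))


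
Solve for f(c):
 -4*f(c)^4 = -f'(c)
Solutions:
 f(c) = (-1/(C1 + 12*c))^(1/3)
 f(c) = (-1/(C1 + 4*c))^(1/3)*(-3^(2/3) - 3*3^(1/6)*I)/6
 f(c) = (-1/(C1 + 4*c))^(1/3)*(-3^(2/3) + 3*3^(1/6)*I)/6


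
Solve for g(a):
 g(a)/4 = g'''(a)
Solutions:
 g(a) = C3*exp(2^(1/3)*a/2) + (C1*sin(2^(1/3)*sqrt(3)*a/4) + C2*cos(2^(1/3)*sqrt(3)*a/4))*exp(-2^(1/3)*a/4)


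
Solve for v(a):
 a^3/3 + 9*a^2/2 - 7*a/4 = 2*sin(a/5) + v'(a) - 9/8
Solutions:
 v(a) = C1 + a^4/12 + 3*a^3/2 - 7*a^2/8 + 9*a/8 + 10*cos(a/5)


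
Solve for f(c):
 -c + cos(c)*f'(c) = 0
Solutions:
 f(c) = C1 + Integral(c/cos(c), c)


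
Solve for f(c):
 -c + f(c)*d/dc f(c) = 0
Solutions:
 f(c) = -sqrt(C1 + c^2)
 f(c) = sqrt(C1 + c^2)


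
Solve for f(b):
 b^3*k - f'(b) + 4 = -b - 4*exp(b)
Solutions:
 f(b) = C1 + b^4*k/4 + b^2/2 + 4*b + 4*exp(b)


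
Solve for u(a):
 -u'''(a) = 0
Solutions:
 u(a) = C1 + C2*a + C3*a^2


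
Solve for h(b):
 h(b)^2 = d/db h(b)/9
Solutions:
 h(b) = -1/(C1 + 9*b)


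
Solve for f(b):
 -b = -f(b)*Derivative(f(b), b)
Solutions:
 f(b) = -sqrt(C1 + b^2)
 f(b) = sqrt(C1 + b^2)


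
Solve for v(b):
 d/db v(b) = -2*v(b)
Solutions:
 v(b) = C1*exp(-2*b)


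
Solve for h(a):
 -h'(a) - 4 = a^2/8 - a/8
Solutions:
 h(a) = C1 - a^3/24 + a^2/16 - 4*a


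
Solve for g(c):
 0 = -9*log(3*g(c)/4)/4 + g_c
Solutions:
 4*Integral(1/(-log(_y) - log(3) + 2*log(2)), (_y, g(c)))/9 = C1 - c


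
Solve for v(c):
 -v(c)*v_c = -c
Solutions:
 v(c) = -sqrt(C1 + c^2)
 v(c) = sqrt(C1 + c^2)


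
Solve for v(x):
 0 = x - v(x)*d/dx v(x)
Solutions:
 v(x) = -sqrt(C1 + x^2)
 v(x) = sqrt(C1 + x^2)


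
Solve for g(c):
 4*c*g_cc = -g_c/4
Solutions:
 g(c) = C1 + C2*c^(15/16)


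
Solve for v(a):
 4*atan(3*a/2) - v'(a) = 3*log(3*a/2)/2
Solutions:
 v(a) = C1 - 3*a*log(a)/2 + 4*a*atan(3*a/2) - 2*a*log(3) + a*log(2) + a*log(6)/2 + 3*a/2 - 4*log(9*a^2 + 4)/3


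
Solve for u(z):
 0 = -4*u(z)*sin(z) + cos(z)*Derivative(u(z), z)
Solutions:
 u(z) = C1/cos(z)^4


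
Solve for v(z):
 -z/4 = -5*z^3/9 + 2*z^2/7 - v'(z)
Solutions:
 v(z) = C1 - 5*z^4/36 + 2*z^3/21 + z^2/8


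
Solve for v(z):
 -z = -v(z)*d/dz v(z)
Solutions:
 v(z) = -sqrt(C1 + z^2)
 v(z) = sqrt(C1 + z^2)


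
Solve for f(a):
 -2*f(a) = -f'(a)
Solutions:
 f(a) = C1*exp(2*a)


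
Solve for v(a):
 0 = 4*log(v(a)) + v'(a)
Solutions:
 li(v(a)) = C1 - 4*a


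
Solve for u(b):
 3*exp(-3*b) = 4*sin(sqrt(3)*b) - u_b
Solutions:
 u(b) = C1 - 4*sqrt(3)*cos(sqrt(3)*b)/3 + exp(-3*b)


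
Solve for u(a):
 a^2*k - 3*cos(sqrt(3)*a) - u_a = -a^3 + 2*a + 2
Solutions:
 u(a) = C1 + a^4/4 + a^3*k/3 - a^2 - 2*a - sqrt(3)*sin(sqrt(3)*a)


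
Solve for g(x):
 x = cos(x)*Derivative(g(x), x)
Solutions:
 g(x) = C1 + Integral(x/cos(x), x)


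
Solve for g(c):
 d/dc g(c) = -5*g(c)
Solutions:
 g(c) = C1*exp(-5*c)


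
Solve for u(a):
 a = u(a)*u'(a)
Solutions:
 u(a) = -sqrt(C1 + a^2)
 u(a) = sqrt(C1 + a^2)


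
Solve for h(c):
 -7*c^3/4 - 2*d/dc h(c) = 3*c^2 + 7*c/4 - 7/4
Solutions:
 h(c) = C1 - 7*c^4/32 - c^3/2 - 7*c^2/16 + 7*c/8


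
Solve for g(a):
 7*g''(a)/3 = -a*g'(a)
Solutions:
 g(a) = C1 + C2*erf(sqrt(42)*a/14)


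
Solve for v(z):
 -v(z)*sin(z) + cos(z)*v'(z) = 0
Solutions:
 v(z) = C1/cos(z)


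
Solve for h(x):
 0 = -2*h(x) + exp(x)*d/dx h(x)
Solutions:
 h(x) = C1*exp(-2*exp(-x))


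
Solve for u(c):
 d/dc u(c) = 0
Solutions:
 u(c) = C1


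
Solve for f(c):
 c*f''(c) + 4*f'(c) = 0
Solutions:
 f(c) = C1 + C2/c^3


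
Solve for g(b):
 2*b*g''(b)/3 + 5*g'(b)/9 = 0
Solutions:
 g(b) = C1 + C2*b^(1/6)


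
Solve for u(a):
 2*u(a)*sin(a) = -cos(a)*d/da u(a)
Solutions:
 u(a) = C1*cos(a)^2


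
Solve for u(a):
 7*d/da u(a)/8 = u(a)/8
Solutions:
 u(a) = C1*exp(a/7)


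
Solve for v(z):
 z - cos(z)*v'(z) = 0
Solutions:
 v(z) = C1 + Integral(z/cos(z), z)


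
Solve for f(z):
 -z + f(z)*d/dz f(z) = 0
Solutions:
 f(z) = -sqrt(C1 + z^2)
 f(z) = sqrt(C1 + z^2)


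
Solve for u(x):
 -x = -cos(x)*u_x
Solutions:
 u(x) = C1 + Integral(x/cos(x), x)


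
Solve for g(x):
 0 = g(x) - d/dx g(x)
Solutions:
 g(x) = C1*exp(x)


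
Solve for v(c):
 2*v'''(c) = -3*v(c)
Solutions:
 v(c) = C3*exp(-2^(2/3)*3^(1/3)*c/2) + (C1*sin(2^(2/3)*3^(5/6)*c/4) + C2*cos(2^(2/3)*3^(5/6)*c/4))*exp(2^(2/3)*3^(1/3)*c/4)


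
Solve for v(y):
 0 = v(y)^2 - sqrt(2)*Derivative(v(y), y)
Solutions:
 v(y) = -2/(C1 + sqrt(2)*y)


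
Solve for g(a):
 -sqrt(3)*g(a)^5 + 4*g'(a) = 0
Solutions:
 g(a) = -(-1/(C1 + sqrt(3)*a))^(1/4)
 g(a) = (-1/(C1 + sqrt(3)*a))^(1/4)
 g(a) = -I*(-1/(C1 + sqrt(3)*a))^(1/4)
 g(a) = I*(-1/(C1 + sqrt(3)*a))^(1/4)


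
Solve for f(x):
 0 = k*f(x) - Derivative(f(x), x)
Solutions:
 f(x) = C1*exp(k*x)


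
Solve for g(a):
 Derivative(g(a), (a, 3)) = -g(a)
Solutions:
 g(a) = C3*exp(-a) + (C1*sin(sqrt(3)*a/2) + C2*cos(sqrt(3)*a/2))*exp(a/2)


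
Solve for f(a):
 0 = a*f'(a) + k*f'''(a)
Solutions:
 f(a) = C1 + Integral(C2*airyai(a*(-1/k)^(1/3)) + C3*airybi(a*(-1/k)^(1/3)), a)


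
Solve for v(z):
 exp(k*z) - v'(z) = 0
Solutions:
 v(z) = C1 + exp(k*z)/k


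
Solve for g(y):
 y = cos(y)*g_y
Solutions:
 g(y) = C1 + Integral(y/cos(y), y)


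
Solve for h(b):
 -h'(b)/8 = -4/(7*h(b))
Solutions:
 h(b) = -sqrt(C1 + 448*b)/7
 h(b) = sqrt(C1 + 448*b)/7


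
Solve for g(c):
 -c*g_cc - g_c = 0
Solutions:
 g(c) = C1 + C2*log(c)


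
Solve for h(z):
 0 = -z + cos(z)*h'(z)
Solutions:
 h(z) = C1 + Integral(z/cos(z), z)


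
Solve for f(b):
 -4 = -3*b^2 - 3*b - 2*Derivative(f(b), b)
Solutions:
 f(b) = C1 - b^3/2 - 3*b^2/4 + 2*b


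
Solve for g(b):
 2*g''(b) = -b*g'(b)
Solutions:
 g(b) = C1 + C2*erf(b/2)


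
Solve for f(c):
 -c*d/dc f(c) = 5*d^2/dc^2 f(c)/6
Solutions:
 f(c) = C1 + C2*erf(sqrt(15)*c/5)


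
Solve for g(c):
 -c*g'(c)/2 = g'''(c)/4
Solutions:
 g(c) = C1 + Integral(C2*airyai(-2^(1/3)*c) + C3*airybi(-2^(1/3)*c), c)


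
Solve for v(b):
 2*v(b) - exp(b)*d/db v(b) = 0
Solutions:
 v(b) = C1*exp(-2*exp(-b))


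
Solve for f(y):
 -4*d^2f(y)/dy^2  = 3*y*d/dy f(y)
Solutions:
 f(y) = C1 + C2*erf(sqrt(6)*y/4)


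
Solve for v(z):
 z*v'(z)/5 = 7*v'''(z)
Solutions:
 v(z) = C1 + Integral(C2*airyai(35^(2/3)*z/35) + C3*airybi(35^(2/3)*z/35), z)


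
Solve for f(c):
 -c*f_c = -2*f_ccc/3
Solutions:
 f(c) = C1 + Integral(C2*airyai(2^(2/3)*3^(1/3)*c/2) + C3*airybi(2^(2/3)*3^(1/3)*c/2), c)


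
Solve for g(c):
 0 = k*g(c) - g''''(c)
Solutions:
 g(c) = C1*exp(-c*k^(1/4)) + C2*exp(c*k^(1/4)) + C3*exp(-I*c*k^(1/4)) + C4*exp(I*c*k^(1/4))


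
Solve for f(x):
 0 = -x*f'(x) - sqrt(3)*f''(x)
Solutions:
 f(x) = C1 + C2*erf(sqrt(2)*3^(3/4)*x/6)


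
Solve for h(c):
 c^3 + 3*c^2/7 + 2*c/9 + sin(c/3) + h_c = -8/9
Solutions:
 h(c) = C1 - c^4/4 - c^3/7 - c^2/9 - 8*c/9 + 3*cos(c/3)


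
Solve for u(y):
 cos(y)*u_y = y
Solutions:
 u(y) = C1 + Integral(y/cos(y), y)


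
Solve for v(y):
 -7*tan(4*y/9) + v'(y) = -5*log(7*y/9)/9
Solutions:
 v(y) = C1 - 5*y*log(y)/9 - 5*y*log(7)/9 + 5*y/9 + 10*y*log(3)/9 - 63*log(cos(4*y/9))/4


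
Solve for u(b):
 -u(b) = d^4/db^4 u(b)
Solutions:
 u(b) = (C1*sin(sqrt(2)*b/2) + C2*cos(sqrt(2)*b/2))*exp(-sqrt(2)*b/2) + (C3*sin(sqrt(2)*b/2) + C4*cos(sqrt(2)*b/2))*exp(sqrt(2)*b/2)


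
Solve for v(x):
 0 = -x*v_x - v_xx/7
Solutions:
 v(x) = C1 + C2*erf(sqrt(14)*x/2)


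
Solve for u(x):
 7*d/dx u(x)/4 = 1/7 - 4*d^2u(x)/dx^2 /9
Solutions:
 u(x) = C1 + C2*exp(-63*x/16) + 4*x/49


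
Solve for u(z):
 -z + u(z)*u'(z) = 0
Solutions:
 u(z) = -sqrt(C1 + z^2)
 u(z) = sqrt(C1 + z^2)


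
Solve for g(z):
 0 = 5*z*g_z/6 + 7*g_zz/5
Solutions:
 g(z) = C1 + C2*erf(5*sqrt(21)*z/42)


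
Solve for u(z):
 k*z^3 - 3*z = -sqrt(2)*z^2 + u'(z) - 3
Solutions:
 u(z) = C1 + k*z^4/4 + sqrt(2)*z^3/3 - 3*z^2/2 + 3*z


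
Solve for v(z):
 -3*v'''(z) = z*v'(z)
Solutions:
 v(z) = C1 + Integral(C2*airyai(-3^(2/3)*z/3) + C3*airybi(-3^(2/3)*z/3), z)


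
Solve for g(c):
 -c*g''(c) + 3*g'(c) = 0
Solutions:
 g(c) = C1 + C2*c^4


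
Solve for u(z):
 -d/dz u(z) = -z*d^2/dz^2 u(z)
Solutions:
 u(z) = C1 + C2*z^2


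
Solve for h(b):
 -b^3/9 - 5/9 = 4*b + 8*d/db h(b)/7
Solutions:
 h(b) = C1 - 7*b^4/288 - 7*b^2/4 - 35*b/72


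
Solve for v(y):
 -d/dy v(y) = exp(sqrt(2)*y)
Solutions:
 v(y) = C1 - sqrt(2)*exp(sqrt(2)*y)/2


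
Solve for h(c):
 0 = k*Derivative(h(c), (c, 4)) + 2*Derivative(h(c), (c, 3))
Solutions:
 h(c) = C1 + C2*c + C3*c^2 + C4*exp(-2*c/k)


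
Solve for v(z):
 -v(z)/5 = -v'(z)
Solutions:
 v(z) = C1*exp(z/5)


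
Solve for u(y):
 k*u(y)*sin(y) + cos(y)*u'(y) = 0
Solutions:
 u(y) = C1*exp(k*log(cos(y)))


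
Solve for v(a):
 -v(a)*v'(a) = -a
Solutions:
 v(a) = -sqrt(C1 + a^2)
 v(a) = sqrt(C1 + a^2)


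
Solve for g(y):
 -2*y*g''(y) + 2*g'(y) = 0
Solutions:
 g(y) = C1 + C2*y^2


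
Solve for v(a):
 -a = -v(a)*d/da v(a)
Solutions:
 v(a) = -sqrt(C1 + a^2)
 v(a) = sqrt(C1 + a^2)


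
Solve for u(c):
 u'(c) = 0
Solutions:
 u(c) = C1


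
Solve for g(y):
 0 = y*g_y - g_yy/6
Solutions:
 g(y) = C1 + C2*erfi(sqrt(3)*y)


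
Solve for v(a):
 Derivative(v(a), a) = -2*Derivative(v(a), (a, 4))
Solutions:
 v(a) = C1 + C4*exp(-2^(2/3)*a/2) + (C2*sin(2^(2/3)*sqrt(3)*a/4) + C3*cos(2^(2/3)*sqrt(3)*a/4))*exp(2^(2/3)*a/4)


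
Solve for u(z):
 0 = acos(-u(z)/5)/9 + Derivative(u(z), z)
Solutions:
 Integral(1/acos(-_y/5), (_y, u(z))) = C1 - z/9


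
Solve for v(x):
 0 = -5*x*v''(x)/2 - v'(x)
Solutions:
 v(x) = C1 + C2*x^(3/5)


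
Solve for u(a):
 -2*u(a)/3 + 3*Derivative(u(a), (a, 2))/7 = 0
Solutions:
 u(a) = C1*exp(-sqrt(14)*a/3) + C2*exp(sqrt(14)*a/3)


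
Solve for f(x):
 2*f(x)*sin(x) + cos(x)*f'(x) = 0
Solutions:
 f(x) = C1*cos(x)^2


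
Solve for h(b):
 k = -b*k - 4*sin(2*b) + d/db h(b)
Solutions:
 h(b) = C1 + b^2*k/2 + b*k - 2*cos(2*b)


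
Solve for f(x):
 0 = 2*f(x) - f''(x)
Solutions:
 f(x) = C1*exp(-sqrt(2)*x) + C2*exp(sqrt(2)*x)


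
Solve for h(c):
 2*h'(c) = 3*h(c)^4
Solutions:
 h(c) = 2^(1/3)*(-1/(C1 + 9*c))^(1/3)
 h(c) = 2^(1/3)*(-1/(C1 + 3*c))^(1/3)*(-3^(2/3) - 3*3^(1/6)*I)/6
 h(c) = 2^(1/3)*(-1/(C1 + 3*c))^(1/3)*(-3^(2/3) + 3*3^(1/6)*I)/6


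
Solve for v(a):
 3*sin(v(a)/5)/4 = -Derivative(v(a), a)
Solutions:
 3*a/4 + 5*log(cos(v(a)/5) - 1)/2 - 5*log(cos(v(a)/5) + 1)/2 = C1


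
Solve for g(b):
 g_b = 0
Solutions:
 g(b) = C1


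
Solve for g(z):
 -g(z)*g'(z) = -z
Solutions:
 g(z) = -sqrt(C1 + z^2)
 g(z) = sqrt(C1 + z^2)


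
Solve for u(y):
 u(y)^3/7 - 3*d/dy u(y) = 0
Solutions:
 u(y) = -sqrt(42)*sqrt(-1/(C1 + y))/2
 u(y) = sqrt(42)*sqrt(-1/(C1 + y))/2


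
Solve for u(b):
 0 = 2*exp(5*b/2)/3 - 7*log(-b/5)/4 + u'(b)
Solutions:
 u(b) = C1 + 7*b*log(-b)/4 + 7*b*(-log(5) - 1)/4 - 4*exp(5*b/2)/15


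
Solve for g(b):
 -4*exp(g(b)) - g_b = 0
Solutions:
 g(b) = log(1/(C1 + 4*b))


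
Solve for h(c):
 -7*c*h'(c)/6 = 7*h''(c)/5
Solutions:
 h(c) = C1 + C2*erf(sqrt(15)*c/6)


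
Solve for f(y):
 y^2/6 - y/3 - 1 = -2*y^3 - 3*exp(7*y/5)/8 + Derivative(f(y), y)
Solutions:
 f(y) = C1 + y^4/2 + y^3/18 - y^2/6 - y + 15*exp(7*y/5)/56


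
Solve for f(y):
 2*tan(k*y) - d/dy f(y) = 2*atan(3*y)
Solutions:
 f(y) = C1 - 2*y*atan(3*y) + 2*Piecewise((-log(cos(k*y))/k, Ne(k, 0)), (0, True)) + log(9*y^2 + 1)/3


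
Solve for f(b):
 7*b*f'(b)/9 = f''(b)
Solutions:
 f(b) = C1 + C2*erfi(sqrt(14)*b/6)


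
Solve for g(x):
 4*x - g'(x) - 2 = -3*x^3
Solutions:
 g(x) = C1 + 3*x^4/4 + 2*x^2 - 2*x


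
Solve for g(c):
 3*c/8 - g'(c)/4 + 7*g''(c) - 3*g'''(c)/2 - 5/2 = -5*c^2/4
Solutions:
 g(c) = C1 + C2*exp(c*(14 - sqrt(190))/6) + C3*exp(c*(sqrt(190) + 14)/6) + 5*c^3/3 + 563*c^2/4 + 7812*c


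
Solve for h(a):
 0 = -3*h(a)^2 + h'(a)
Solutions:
 h(a) = -1/(C1 + 3*a)


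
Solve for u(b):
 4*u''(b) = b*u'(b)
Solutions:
 u(b) = C1 + C2*erfi(sqrt(2)*b/4)


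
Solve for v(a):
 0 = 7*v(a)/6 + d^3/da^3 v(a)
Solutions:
 v(a) = C3*exp(-6^(2/3)*7^(1/3)*a/6) + (C1*sin(2^(2/3)*3^(1/6)*7^(1/3)*a/4) + C2*cos(2^(2/3)*3^(1/6)*7^(1/3)*a/4))*exp(6^(2/3)*7^(1/3)*a/12)


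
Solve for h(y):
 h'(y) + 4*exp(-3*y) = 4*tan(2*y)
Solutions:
 h(y) = C1 + log(tan(2*y)^2 + 1) + 4*exp(-3*y)/3


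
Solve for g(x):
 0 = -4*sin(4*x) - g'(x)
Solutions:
 g(x) = C1 + cos(4*x)


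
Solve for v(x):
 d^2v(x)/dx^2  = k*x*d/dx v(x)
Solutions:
 v(x) = Piecewise((-sqrt(2)*sqrt(pi)*C1*erf(sqrt(2)*x*sqrt(-k)/2)/(2*sqrt(-k)) - C2, (k > 0) | (k < 0)), (-C1*x - C2, True))


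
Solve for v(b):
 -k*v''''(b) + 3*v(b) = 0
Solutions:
 v(b) = C1*exp(-3^(1/4)*b*(1/k)^(1/4)) + C2*exp(3^(1/4)*b*(1/k)^(1/4)) + C3*exp(-3^(1/4)*I*b*(1/k)^(1/4)) + C4*exp(3^(1/4)*I*b*(1/k)^(1/4))


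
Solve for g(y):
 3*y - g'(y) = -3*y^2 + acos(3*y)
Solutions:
 g(y) = C1 + y^3 + 3*y^2/2 - y*acos(3*y) + sqrt(1 - 9*y^2)/3


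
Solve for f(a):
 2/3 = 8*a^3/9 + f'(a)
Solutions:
 f(a) = C1 - 2*a^4/9 + 2*a/3


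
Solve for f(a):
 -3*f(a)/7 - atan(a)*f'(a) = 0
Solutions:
 f(a) = C1*exp(-3*Integral(1/atan(a), a)/7)


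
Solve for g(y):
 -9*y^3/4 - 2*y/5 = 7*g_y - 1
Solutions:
 g(y) = C1 - 9*y^4/112 - y^2/35 + y/7


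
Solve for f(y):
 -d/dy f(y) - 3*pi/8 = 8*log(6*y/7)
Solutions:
 f(y) = C1 - 8*y*log(y) - 3*pi*y/8 + y*log(5764801/1679616) + 8*y


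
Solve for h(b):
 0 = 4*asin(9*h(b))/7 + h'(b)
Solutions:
 Integral(1/asin(9*_y), (_y, h(b))) = C1 - 4*b/7


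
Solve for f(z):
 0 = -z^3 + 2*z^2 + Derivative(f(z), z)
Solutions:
 f(z) = C1 + z^4/4 - 2*z^3/3


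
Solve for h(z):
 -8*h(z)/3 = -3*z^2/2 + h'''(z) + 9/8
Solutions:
 h(z) = C3*exp(-2*3^(2/3)*z/3) + 9*z^2/16 + (C1*sin(3^(1/6)*z) + C2*cos(3^(1/6)*z))*exp(3^(2/3)*z/3) - 27/64


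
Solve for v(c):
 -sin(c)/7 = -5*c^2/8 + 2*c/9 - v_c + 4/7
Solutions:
 v(c) = C1 - 5*c^3/24 + c^2/9 + 4*c/7 - cos(c)/7


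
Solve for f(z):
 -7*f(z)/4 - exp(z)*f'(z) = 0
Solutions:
 f(z) = C1*exp(7*exp(-z)/4)


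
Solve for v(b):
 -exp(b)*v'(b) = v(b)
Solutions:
 v(b) = C1*exp(exp(-b))


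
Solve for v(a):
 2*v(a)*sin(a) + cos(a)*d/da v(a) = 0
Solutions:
 v(a) = C1*cos(a)^2


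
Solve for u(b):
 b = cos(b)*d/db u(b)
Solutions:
 u(b) = C1 + Integral(b/cos(b), b)


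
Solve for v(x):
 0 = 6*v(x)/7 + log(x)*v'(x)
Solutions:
 v(x) = C1*exp(-6*li(x)/7)


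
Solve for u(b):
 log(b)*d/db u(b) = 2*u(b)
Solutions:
 u(b) = C1*exp(2*li(b))


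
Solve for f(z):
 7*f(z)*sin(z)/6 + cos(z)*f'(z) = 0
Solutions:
 f(z) = C1*cos(z)^(7/6)


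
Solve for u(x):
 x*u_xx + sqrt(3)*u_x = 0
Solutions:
 u(x) = C1 + C2*x^(1 - sqrt(3))
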